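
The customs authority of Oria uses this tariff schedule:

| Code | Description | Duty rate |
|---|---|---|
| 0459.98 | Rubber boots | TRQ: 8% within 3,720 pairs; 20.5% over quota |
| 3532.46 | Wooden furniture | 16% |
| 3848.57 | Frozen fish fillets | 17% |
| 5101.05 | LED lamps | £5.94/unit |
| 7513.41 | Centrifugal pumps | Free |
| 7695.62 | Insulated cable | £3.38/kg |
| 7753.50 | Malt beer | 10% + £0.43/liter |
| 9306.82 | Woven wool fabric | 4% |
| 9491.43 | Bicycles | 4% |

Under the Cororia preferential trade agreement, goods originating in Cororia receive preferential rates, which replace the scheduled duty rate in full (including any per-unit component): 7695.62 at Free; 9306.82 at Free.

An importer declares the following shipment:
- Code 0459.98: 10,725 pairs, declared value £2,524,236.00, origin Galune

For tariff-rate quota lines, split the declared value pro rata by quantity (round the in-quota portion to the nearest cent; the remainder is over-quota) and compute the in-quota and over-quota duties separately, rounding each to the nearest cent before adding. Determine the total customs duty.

Line 1 (0459.98, Galune, 10,725 pairs, £2,524,236.00):
Code 0459.98 is under a tariff-rate quota (threshold 3,720 pairs). In-quota: 3,720 pairs at 8%; over-quota: 7,005 pairs at 20.5%.
Pro-rata value split: in-quota = £2,524,236.00 × 3,720/10,725 = £875,539.20; over-quota = £2,524,236.00 − £875,539.20 = £1,648,696.80.
In-quota duty = £875,539.20 × 8% = £70,043.14. Over-quota duty = £1,648,696.80 × 20.5% = £337,982.84.
Line duty = £70,043.14 + £337,982.84 = £408,025.98.

£408,025.98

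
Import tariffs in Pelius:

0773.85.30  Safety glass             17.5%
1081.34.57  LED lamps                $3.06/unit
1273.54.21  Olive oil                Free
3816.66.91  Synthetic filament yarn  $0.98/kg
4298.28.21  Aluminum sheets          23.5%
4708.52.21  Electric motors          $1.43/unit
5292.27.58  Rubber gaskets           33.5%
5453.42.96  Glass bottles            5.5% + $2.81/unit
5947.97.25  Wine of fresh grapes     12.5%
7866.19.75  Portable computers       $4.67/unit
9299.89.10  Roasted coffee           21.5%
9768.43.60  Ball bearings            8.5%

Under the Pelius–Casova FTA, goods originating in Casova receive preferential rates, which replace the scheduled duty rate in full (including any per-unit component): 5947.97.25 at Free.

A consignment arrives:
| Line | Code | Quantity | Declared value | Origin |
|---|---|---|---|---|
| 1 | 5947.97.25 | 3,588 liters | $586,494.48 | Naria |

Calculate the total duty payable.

Line 1 (5947.97.25, Naria, 3,588 liters, $586,494.48):
Base rate for 5947.97.25 is 12.5%.
5947.97.25 has an FTA preferential rate, but origin Naria is not Casova; base rate stands.
Duty = $586,494.48 × 12.5% = $73,311.81.

$73,311.81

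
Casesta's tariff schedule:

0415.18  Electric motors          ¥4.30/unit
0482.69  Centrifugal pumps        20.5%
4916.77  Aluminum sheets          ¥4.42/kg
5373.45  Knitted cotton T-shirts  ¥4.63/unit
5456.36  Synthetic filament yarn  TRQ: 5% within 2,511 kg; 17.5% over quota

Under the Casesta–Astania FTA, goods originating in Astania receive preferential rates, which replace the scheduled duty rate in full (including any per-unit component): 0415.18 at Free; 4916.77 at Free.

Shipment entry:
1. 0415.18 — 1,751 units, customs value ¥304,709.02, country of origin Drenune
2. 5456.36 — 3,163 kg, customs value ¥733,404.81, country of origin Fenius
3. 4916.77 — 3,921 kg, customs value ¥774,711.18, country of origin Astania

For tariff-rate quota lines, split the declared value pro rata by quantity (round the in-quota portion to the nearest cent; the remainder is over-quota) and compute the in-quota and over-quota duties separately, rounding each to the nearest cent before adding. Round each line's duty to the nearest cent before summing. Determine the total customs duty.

¥63,096.95

Line 1 (0415.18, Drenune, 1,751 units, ¥304,709.02):
Base rate for 0415.18 is ¥4.30/unit.
0415.18 has an FTA preferential rate, but origin Drenune is not Astania; base rate stands.
Duty = 1,751 × ¥4.30 = ¥7,529.30.
Line 2 (5456.36, Fenius, 3,163 kg, ¥733,404.81):
Code 5456.36 is under a tariff-rate quota (threshold 2,511 kg). In-quota: 2,511 kg at 5%; over-quota: 652 kg at 17.5%.
Pro-rata value split: in-quota = ¥733,404.81 × 2,511/3,163 = ¥582,225.57; over-quota = ¥733,404.81 − ¥582,225.57 = ¥151,179.24.
In-quota duty = ¥582,225.57 × 5% = ¥29,111.28. Over-quota duty = ¥151,179.24 × 17.5% = ¥26,456.37.
Line duty = ¥29,111.28 + ¥26,456.37 = ¥55,567.65.
Line 3 (4916.77, Astania, 3,921 kg, ¥774,711.18):
Base rate for 4916.77 is ¥4.42/kg.
Origin Astania qualifies under the Casesta–Astania agreement and 4916.77 is covered: preferential rate Free applies instead.
Duty = ¥774,711.18 × 0% = ¥0.00.
Total = ¥7,529.30 + ¥55,567.65 + ¥0.00 = ¥63,096.95.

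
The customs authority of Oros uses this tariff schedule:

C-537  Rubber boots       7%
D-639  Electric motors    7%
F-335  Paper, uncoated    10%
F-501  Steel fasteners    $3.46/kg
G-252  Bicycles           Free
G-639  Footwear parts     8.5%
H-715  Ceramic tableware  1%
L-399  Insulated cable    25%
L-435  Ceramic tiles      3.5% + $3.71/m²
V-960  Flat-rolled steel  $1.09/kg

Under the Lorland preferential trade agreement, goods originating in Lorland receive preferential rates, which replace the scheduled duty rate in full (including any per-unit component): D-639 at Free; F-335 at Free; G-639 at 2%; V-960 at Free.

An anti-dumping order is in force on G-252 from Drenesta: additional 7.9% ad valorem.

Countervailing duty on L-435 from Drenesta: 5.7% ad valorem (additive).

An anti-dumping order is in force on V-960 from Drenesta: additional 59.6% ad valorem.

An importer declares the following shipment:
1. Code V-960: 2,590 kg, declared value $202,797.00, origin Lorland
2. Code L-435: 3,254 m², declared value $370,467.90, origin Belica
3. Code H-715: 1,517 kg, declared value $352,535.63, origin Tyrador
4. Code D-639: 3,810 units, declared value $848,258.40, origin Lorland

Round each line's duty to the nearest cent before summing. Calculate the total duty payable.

$28,564.08

Line 1 (V-960, Lorland, 2,590 kg, $202,797.00):
Base rate for V-960 is $1.09/kg.
Origin Lorland qualifies under the Oros–Lorland agreement and V-960 is covered: preferential rate Free applies instead.
The additional-duty order on V-960 targets Drenesta, not Lorland; it does not apply.
Duty = $202,797.00 × 0% = $0.00.
Line 2 (L-435, Belica, 3,254 m², $370,467.90):
Base rate for L-435 is 3.5% + $3.71/m².
The additional-duty order on L-435 targets Drenesta, not Belica; it does not apply.
Duty = $370,467.90 × 3.5% + 3,254 × $3.71 = $25,038.72.
Line 3 (H-715, Tyrador, 1,517 kg, $352,535.63):
Base rate for H-715 is 1%.
Duty = $352,535.63 × 1% = $3,525.36.
Line 4 (D-639, Lorland, 3,810 units, $848,258.40):
Base rate for D-639 is 7%.
Origin Lorland qualifies under the Oros–Lorland agreement and D-639 is covered: preferential rate Free applies instead.
Duty = $848,258.40 × 0% = $0.00.
Total = $0.00 + $25,038.72 + $3,525.36 + $0.00 = $28,564.08.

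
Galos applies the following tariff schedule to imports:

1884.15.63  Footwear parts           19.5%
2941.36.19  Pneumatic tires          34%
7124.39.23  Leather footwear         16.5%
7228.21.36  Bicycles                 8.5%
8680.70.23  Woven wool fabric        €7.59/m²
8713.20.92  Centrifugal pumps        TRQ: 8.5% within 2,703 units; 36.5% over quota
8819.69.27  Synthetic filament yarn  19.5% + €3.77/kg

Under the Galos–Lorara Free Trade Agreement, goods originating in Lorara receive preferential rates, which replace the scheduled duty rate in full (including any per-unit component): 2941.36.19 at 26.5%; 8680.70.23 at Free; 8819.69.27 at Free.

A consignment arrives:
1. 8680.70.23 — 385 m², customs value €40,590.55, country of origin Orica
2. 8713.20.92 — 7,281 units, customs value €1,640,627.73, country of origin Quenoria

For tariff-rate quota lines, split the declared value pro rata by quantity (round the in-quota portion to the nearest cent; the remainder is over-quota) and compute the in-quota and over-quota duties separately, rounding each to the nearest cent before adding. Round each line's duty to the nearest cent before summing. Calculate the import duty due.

Line 1 (8680.70.23, Orica, 385 m², €40,590.55):
Base rate for 8680.70.23 is €7.59/m².
8680.70.23 has an FTA preferential rate, but origin Orica is not Lorara; base rate stands.
Duty = 385 × €7.59 = €2,922.15.
Line 2 (8713.20.92, Quenoria, 7,281 units, €1,640,627.73):
Code 8713.20.92 is under a tariff-rate quota (threshold 2,703 units). In-quota: 2,703 units at 8.5%; over-quota: 4,578 units at 36.5%.
Pro-rata value split: in-quota = €1,640,627.73 × 2,703/7,281 = €609,066.99; over-quota = €1,640,627.73 − €609,066.99 = €1,031,560.74.
In-quota duty = €609,066.99 × 8.5% = €51,770.69. Over-quota duty = €1,031,560.74 × 36.5% = €376,519.67.
Line duty = €51,770.69 + €376,519.67 = €428,290.36.
Total = €2,922.15 + €428,290.36 = €431,212.51.

€431,212.51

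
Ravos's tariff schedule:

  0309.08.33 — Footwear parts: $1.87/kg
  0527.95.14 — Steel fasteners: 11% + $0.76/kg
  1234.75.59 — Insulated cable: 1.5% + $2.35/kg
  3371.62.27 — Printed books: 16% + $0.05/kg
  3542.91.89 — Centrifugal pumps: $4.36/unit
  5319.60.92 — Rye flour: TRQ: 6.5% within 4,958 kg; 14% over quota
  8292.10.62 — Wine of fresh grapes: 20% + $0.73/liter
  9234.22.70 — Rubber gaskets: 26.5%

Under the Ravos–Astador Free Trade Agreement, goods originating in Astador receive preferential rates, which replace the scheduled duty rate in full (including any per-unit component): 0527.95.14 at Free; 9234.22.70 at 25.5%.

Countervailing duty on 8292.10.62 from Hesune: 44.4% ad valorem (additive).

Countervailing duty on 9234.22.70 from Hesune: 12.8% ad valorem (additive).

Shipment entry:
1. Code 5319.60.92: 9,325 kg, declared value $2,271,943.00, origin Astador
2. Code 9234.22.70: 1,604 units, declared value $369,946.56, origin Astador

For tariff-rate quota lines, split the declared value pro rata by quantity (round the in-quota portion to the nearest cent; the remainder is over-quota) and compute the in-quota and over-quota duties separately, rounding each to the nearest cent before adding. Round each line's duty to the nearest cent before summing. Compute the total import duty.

Line 1 (5319.60.92, Astador, 9,325 kg, $2,271,943.00):
Code 5319.60.92 is under a tariff-rate quota (threshold 4,958 kg). In-quota: 4,958 kg at 6.5%; over-quota: 4,367 kg at 14%.
Pro-rata value split: in-quota = $2,271,943.00 × 4,958/9,325 = $1,207,967.12; over-quota = $2,271,943.00 − $1,207,967.12 = $1,063,975.88.
In-quota duty = $1,207,967.12 × 6.5% = $78,517.86. Over-quota duty = $1,063,975.88 × 14% = $148,956.62.
Line duty = $78,517.86 + $148,956.62 = $227,474.48.
Line 2 (9234.22.70, Astador, 1,604 units, $369,946.56):
Base rate for 9234.22.70 is 26.5%.
Origin Astador qualifies under the Ravos–Astador agreement and 9234.22.70 is covered: preferential rate 25.5% applies instead.
The additional-duty order on 9234.22.70 targets Hesune, not Astador; it does not apply.
Duty = $369,946.56 × 25.5% = $94,336.37.
Total = $227,474.48 + $94,336.37 = $321,810.85.

$321,810.85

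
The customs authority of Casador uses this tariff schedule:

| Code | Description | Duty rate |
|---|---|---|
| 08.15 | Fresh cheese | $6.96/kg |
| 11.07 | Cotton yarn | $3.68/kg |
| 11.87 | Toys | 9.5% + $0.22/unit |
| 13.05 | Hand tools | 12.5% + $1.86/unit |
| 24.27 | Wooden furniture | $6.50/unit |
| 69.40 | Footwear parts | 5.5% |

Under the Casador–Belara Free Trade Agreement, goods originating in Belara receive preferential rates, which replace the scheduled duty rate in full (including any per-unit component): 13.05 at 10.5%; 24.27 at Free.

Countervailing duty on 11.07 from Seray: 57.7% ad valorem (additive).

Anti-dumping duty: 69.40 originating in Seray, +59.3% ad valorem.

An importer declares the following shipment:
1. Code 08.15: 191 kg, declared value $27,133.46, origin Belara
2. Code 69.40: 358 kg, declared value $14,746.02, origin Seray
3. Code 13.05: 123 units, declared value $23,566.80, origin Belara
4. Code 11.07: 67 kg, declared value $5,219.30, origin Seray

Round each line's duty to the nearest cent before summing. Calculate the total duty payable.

$16,617.39

Line 1 (08.15, Belara, 191 kg, $27,133.46):
Base rate for 08.15 is $6.96/kg.
Origin Belara is the FTA partner but 08.15 is not on the preference list; base rate stands.
Duty = 191 × $6.96 = $1,329.36.
Line 2 (69.40, Seray, 358 kg, $14,746.02):
Base rate for 69.40 is 5.5%.
Additional duty on 69.40 from Seray: +59.3%. Applied ad valorem rate: 5.5% + 59.3% = 64.8%.
Duty = $14,746.02 × 64.8% = $9,555.42.
Line 3 (13.05, Belara, 123 units, $23,566.80):
Base rate for 13.05 is 12.5% + $1.86/unit.
Origin Belara qualifies under the Casador–Belara agreement and 13.05 is covered: preferential rate 10.5% applies instead.
Duty = $23,566.80 × 10.5% = $2,474.51.
Line 4 (11.07, Seray, 67 kg, $5,219.30):
Base rate for 11.07 is $3.68/kg.
Additional duty on 11.07 from Seray: +57.7% ad valorem. Applied ad valorem rate = 57.7%.
Duty = $5,219.30 × 57.7% + 67 × $3.68 = $3,258.10.
Total = $1,329.36 + $9,555.42 + $2,474.51 + $3,258.10 = $16,617.39.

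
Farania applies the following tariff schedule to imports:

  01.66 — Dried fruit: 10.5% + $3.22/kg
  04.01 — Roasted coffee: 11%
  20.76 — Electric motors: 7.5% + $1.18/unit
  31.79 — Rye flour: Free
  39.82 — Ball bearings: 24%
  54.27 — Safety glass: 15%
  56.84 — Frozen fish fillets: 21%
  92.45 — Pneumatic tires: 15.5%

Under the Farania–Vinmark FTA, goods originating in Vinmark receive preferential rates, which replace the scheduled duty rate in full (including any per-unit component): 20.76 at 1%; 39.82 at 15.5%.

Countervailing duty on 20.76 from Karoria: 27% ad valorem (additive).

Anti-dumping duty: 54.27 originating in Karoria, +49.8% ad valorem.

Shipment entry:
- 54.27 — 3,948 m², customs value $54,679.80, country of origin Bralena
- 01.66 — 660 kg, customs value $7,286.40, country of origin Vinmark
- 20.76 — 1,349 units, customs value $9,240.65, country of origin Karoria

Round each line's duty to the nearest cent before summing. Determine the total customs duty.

Line 1 (54.27, Bralena, 3,948 m², $54,679.80):
Base rate for 54.27 is 15%.
The additional-duty order on 54.27 targets Karoria, not Bralena; it does not apply.
Duty = $54,679.80 × 15% = $8,201.97.
Line 2 (01.66, Vinmark, 660 kg, $7,286.40):
Base rate for 01.66 is 10.5% + $3.22/kg.
Origin Vinmark is the FTA partner but 01.66 is not on the preference list; base rate stands.
Duty = $7,286.40 × 10.5% + 660 × $3.22 = $2,890.27.
Line 3 (20.76, Karoria, 1,349 units, $9,240.65):
Base rate for 20.76 is 7.5% + $1.18/unit.
20.76 has an FTA preferential rate, but origin Karoria is not Vinmark; base rate stands.
Additional duty on 20.76 from Karoria: +27%. Applied ad valorem rate: 7.5% + 27% = 34.5%.
Duty = $9,240.65 × 34.5% + 1,349 × $1.18 = $4,779.84.
Total = $8,201.97 + $2,890.27 + $4,779.84 = $15,872.08.

$15,872.08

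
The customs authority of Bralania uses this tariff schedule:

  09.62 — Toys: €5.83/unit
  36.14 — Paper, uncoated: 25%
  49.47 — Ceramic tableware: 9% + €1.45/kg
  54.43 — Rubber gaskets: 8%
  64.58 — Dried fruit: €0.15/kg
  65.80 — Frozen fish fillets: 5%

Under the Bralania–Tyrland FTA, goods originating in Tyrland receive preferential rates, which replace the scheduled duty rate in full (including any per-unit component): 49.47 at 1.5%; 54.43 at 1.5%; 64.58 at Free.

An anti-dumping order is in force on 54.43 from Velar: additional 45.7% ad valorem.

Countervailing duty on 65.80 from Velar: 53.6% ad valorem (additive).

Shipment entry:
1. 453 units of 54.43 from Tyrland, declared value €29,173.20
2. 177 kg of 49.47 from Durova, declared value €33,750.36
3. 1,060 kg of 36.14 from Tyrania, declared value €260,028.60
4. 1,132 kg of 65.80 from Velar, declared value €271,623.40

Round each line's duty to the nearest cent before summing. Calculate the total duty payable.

Line 1 (54.43, Tyrland, 453 units, €29,173.20):
Base rate for 54.43 is 8%.
Origin Tyrland qualifies under the Bralania–Tyrland agreement and 54.43 is covered: preferential rate 1.5% applies instead.
The additional-duty order on 54.43 targets Velar, not Tyrland; it does not apply.
Duty = €29,173.20 × 1.5% = €437.60.
Line 2 (49.47, Durova, 177 kg, €33,750.36):
Base rate for 49.47 is 9% + €1.45/kg.
49.47 has an FTA preferential rate, but origin Durova is not Tyrland; base rate stands.
Duty = €33,750.36 × 9% + 177 × €1.45 = €3,294.18.
Line 3 (36.14, Tyrania, 1,060 kg, €260,028.60):
Base rate for 36.14 is 25%.
Duty = €260,028.60 × 25% = €65,007.15.
Line 4 (65.80, Velar, 1,132 kg, €271,623.40):
Base rate for 65.80 is 5%.
Additional duty on 65.80 from Velar: +53.6%. Applied ad valorem rate: 5% + 53.6% = 58.6%.
Duty = €271,623.40 × 58.6% = €159,171.31.
Total = €437.60 + €3,294.18 + €65,007.15 + €159,171.31 = €227,910.24.

€227,910.24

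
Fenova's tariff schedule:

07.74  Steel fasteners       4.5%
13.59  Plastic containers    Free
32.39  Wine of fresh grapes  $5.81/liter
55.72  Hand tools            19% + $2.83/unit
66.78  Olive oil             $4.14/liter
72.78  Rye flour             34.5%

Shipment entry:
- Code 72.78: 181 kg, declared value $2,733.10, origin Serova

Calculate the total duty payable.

$942.92

Line 1 (72.78, Serova, 181 kg, $2,733.10):
Base rate for 72.78 is 34.5%.
Duty = $2,733.10 × 34.5% = $942.92.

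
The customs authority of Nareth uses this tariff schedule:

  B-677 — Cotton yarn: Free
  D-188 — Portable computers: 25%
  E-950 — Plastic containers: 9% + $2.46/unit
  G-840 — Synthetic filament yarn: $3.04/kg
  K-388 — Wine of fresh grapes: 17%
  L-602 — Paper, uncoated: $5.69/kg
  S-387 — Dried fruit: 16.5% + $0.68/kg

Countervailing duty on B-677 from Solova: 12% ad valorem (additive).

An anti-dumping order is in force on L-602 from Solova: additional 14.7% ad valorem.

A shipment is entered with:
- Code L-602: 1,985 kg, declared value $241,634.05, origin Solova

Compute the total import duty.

$46,814.86

Line 1 (L-602, Solova, 1,985 kg, $241,634.05):
Base rate for L-602 is $5.69/kg.
Additional duty on L-602 from Solova: +14.7% ad valorem. Applied ad valorem rate = 14.7%.
Duty = $241,634.05 × 14.7% + 1,985 × $5.69 = $46,814.86.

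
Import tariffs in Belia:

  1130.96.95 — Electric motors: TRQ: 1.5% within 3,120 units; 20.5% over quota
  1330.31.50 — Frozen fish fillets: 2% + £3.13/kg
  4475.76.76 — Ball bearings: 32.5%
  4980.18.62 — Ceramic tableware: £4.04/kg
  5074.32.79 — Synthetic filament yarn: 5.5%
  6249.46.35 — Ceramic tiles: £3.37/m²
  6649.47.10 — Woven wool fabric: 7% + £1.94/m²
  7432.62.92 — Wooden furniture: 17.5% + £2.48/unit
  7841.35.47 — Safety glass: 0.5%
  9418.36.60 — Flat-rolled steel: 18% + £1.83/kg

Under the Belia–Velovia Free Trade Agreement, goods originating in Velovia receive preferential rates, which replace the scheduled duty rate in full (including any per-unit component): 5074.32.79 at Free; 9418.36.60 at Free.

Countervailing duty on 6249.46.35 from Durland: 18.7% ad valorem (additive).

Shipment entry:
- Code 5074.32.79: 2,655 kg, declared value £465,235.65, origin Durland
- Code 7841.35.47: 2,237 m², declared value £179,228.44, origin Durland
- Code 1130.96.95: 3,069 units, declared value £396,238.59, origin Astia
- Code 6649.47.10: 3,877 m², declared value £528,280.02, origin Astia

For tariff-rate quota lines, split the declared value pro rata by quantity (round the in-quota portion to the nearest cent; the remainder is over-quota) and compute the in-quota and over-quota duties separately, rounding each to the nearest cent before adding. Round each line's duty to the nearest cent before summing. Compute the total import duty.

£76,928.66

Line 1 (5074.32.79, Durland, 2,655 kg, £465,235.65):
Base rate for 5074.32.79 is 5.5%.
5074.32.79 has an FTA preferential rate, but origin Durland is not Velovia; base rate stands.
Duty = £465,235.65 × 5.5% = £25,587.96.
Line 2 (7841.35.47, Durland, 2,237 m², £179,228.44):
Base rate for 7841.35.47 is 0.5%.
Duty = £179,228.44 × 0.5% = £896.14.
Line 3 (1130.96.95, Astia, 3,069 units, £396,238.59):
Code 1130.96.95 is under a tariff-rate quota (threshold 3,120 units). Quantity 3,069 units is within the quota, so the in-quota rate 1.5% applies to the full value.
Duty = £396,238.59 × 1.5% = £5,943.58.
Line 4 (6649.47.10, Astia, 3,877 m², £528,280.02):
Base rate for 6649.47.10 is 7% + £1.94/m².
Duty = £528,280.02 × 7% + 3,877 × £1.94 = £44,500.98.
Total = £25,587.96 + £896.14 + £5,943.58 + £44,500.98 = £76,928.66.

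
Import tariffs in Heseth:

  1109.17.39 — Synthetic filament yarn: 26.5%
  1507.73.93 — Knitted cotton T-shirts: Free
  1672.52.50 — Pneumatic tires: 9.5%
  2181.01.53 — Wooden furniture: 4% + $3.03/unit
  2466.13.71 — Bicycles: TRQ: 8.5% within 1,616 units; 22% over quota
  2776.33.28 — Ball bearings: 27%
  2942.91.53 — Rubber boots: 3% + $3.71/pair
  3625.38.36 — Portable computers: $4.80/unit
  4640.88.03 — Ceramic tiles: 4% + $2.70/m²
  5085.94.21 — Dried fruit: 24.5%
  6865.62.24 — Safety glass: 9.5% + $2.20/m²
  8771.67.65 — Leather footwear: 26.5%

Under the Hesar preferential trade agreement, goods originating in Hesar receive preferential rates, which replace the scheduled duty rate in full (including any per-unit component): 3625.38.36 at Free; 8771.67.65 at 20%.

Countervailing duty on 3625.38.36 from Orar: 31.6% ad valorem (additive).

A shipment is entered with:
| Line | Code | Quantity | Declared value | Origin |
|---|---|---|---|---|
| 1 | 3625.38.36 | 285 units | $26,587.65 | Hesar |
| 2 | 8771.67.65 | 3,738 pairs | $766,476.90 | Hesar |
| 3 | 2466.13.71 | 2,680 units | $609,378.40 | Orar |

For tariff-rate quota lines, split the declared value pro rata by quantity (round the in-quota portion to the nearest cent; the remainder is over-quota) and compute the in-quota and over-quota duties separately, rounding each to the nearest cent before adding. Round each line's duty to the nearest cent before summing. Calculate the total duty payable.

Line 1 (3625.38.36, Hesar, 285 units, $26,587.65):
Base rate for 3625.38.36 is $4.80/unit.
Origin Hesar qualifies under the Heseth–Hesar agreement and 3625.38.36 is covered: preferential rate Free applies instead.
The additional-duty order on 3625.38.36 targets Orar, not Hesar; it does not apply.
Duty = $26,587.65 × 0% = $0.00.
Line 2 (8771.67.65, Hesar, 3,738 pairs, $766,476.90):
Base rate for 8771.67.65 is 26.5%.
Origin Hesar qualifies under the Heseth–Hesar agreement and 8771.67.65 is covered: preferential rate 20% applies instead.
Duty = $766,476.90 × 20% = $153,295.38.
Line 3 (2466.13.71, Orar, 2,680 units, $609,378.40):
Code 2466.13.71 is under a tariff-rate quota (threshold 1,616 units). In-quota: 1,616 units at 8.5%; over-quota: 1,064 units at 22%.
Pro-rata value split: in-quota = $609,378.40 × 1,616/2,680 = $367,446.08; over-quota = $609,378.40 − $367,446.08 = $241,932.32.
In-quota duty = $367,446.08 × 8.5% = $31,232.92. Over-quota duty = $241,932.32 × 22% = $53,225.11.
Line duty = $31,232.92 + $53,225.11 = $84,458.03.
Total = $0.00 + $153,295.38 + $84,458.03 = $237,753.41.

$237,753.41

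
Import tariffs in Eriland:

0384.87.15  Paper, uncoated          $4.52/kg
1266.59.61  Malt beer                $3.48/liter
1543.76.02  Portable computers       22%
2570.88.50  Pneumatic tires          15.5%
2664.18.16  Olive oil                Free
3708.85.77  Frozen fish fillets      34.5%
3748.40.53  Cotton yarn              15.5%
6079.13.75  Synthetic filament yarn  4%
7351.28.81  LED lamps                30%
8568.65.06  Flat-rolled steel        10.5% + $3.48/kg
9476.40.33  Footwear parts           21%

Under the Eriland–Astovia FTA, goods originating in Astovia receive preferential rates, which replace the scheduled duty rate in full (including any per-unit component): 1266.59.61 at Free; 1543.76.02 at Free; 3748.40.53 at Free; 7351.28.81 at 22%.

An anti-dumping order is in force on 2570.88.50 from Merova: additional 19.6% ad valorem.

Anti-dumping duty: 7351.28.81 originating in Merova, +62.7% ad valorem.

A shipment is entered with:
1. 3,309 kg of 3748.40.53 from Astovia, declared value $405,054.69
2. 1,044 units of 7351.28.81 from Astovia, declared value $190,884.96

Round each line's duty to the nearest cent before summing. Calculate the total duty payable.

Line 1 (3748.40.53, Astovia, 3,309 kg, $405,054.69):
Base rate for 3748.40.53 is 15.5%.
Origin Astovia qualifies under the Eriland–Astovia agreement and 3748.40.53 is covered: preferential rate Free applies instead.
Duty = $405,054.69 × 0% = $0.00.
Line 2 (7351.28.81, Astovia, 1,044 units, $190,884.96):
Base rate for 7351.28.81 is 30%.
Origin Astovia qualifies under the Eriland–Astovia agreement and 7351.28.81 is covered: preferential rate 22% applies instead.
The additional-duty order on 7351.28.81 targets Merova, not Astovia; it does not apply.
Duty = $190,884.96 × 22% = $41,994.69.
Total = $0.00 + $41,994.69 = $41,994.69.

$41,994.69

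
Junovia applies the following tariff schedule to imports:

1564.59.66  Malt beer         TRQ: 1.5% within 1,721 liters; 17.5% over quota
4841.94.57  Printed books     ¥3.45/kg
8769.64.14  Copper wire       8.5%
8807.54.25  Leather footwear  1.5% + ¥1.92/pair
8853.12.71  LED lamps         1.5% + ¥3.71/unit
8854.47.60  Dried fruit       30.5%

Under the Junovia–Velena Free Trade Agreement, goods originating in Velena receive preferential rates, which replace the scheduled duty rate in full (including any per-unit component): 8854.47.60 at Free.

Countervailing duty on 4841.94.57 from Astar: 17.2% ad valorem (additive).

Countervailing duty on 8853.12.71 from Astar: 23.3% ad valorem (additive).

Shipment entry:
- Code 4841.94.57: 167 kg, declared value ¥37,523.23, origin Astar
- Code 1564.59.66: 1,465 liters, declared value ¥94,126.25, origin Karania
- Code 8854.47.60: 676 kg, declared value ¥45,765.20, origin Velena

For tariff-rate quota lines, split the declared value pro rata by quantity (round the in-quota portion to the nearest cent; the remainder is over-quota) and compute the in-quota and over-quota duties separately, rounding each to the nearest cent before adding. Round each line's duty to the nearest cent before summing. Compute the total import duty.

¥8,442.04

Line 1 (4841.94.57, Astar, 167 kg, ¥37,523.23):
Base rate for 4841.94.57 is ¥3.45/kg.
Additional duty on 4841.94.57 from Astar: +17.2% ad valorem. Applied ad valorem rate = 17.2%.
Duty = ¥37,523.23 × 17.2% + 167 × ¥3.45 = ¥7,030.15.
Line 2 (1564.59.66, Karania, 1,465 liters, ¥94,126.25):
Code 1564.59.66 is under a tariff-rate quota (threshold 1,721 liters). Quantity 1,465 liters is within the quota, so the in-quota rate 1.5% applies to the full value.
Duty = ¥94,126.25 × 1.5% = ¥1,411.89.
Line 3 (8854.47.60, Velena, 676 kg, ¥45,765.20):
Base rate for 8854.47.60 is 30.5%.
Origin Velena qualifies under the Junovia–Velena agreement and 8854.47.60 is covered: preferential rate Free applies instead.
Duty = ¥45,765.20 × 0% = ¥0.00.
Total = ¥7,030.15 + ¥1,411.89 + ¥0.00 = ¥8,442.04.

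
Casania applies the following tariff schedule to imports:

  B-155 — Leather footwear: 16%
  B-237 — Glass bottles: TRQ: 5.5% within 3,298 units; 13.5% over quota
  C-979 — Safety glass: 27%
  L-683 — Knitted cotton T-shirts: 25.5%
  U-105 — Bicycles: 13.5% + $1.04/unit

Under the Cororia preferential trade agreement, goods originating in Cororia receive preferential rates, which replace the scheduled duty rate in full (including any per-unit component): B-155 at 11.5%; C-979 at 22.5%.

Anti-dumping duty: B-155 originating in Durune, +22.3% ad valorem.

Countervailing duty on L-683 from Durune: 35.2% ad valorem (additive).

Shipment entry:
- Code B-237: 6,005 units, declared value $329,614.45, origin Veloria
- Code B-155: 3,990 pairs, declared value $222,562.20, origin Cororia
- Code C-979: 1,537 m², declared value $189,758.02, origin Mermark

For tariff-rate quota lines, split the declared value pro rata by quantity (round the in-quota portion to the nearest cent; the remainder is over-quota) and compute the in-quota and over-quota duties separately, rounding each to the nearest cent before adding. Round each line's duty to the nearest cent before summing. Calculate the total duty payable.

Line 1 (B-237, Veloria, 6,005 units, $329,614.45):
Code B-237 is under a tariff-rate quota (threshold 3,298 units). In-quota: 3,298 units at 5.5%; over-quota: 2,707 units at 13.5%.
Pro-rata value split: in-quota = $329,614.45 × 3,298/6,005 = $181,027.22; over-quota = $329,614.45 − $181,027.22 = $148,587.23.
In-quota duty = $181,027.22 × 5.5% = $9,956.50. Over-quota duty = $148,587.23 × 13.5% = $20,059.28.
Line duty = $9,956.50 + $20,059.28 = $30,015.78.
Line 2 (B-155, Cororia, 3,990 pairs, $222,562.20):
Base rate for B-155 is 16%.
Origin Cororia qualifies under the Casania–Cororia agreement and B-155 is covered: preferential rate 11.5% applies instead.
The additional-duty order on B-155 targets Durune, not Cororia; it does not apply.
Duty = $222,562.20 × 11.5% = $25,594.65.
Line 3 (C-979, Mermark, 1,537 m², $189,758.02):
Base rate for C-979 is 27%.
C-979 has an FTA preferential rate, but origin Mermark is not Cororia; base rate stands.
Duty = $189,758.02 × 27% = $51,234.67.
Total = $30,015.78 + $25,594.65 + $51,234.67 = $106,845.10.

$106,845.10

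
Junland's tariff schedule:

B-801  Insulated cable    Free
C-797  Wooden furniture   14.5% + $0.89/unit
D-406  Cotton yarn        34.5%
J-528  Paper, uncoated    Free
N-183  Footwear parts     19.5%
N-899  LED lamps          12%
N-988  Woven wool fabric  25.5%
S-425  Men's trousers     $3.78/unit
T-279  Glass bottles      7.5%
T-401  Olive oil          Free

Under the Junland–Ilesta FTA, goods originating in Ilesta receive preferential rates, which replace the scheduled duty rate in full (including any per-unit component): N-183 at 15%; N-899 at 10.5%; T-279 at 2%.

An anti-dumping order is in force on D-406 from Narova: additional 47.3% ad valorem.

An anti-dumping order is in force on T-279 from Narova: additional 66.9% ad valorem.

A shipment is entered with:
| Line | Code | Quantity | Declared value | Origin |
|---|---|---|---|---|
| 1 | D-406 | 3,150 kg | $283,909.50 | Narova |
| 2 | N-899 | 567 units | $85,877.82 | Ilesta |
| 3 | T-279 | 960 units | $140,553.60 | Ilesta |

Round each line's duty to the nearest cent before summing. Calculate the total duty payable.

Line 1 (D-406, Narova, 3,150 kg, $283,909.50):
Base rate for D-406 is 34.5%.
Additional duty on D-406 from Narova: +47.3%. Applied ad valorem rate: 34.5% + 47.3% = 81.8%.
Duty = $283,909.50 × 81.8% = $232,237.97.
Line 2 (N-899, Ilesta, 567 units, $85,877.82):
Base rate for N-899 is 12%.
Origin Ilesta qualifies under the Junland–Ilesta agreement and N-899 is covered: preferential rate 10.5% applies instead.
Duty = $85,877.82 × 10.5% = $9,017.17.
Line 3 (T-279, Ilesta, 960 units, $140,553.60):
Base rate for T-279 is 7.5%.
Origin Ilesta qualifies under the Junland–Ilesta agreement and T-279 is covered: preferential rate 2% applies instead.
The additional-duty order on T-279 targets Narova, not Ilesta; it does not apply.
Duty = $140,553.60 × 2% = $2,811.07.
Total = $232,237.97 + $9,017.17 + $2,811.07 = $244,066.21.

$244,066.21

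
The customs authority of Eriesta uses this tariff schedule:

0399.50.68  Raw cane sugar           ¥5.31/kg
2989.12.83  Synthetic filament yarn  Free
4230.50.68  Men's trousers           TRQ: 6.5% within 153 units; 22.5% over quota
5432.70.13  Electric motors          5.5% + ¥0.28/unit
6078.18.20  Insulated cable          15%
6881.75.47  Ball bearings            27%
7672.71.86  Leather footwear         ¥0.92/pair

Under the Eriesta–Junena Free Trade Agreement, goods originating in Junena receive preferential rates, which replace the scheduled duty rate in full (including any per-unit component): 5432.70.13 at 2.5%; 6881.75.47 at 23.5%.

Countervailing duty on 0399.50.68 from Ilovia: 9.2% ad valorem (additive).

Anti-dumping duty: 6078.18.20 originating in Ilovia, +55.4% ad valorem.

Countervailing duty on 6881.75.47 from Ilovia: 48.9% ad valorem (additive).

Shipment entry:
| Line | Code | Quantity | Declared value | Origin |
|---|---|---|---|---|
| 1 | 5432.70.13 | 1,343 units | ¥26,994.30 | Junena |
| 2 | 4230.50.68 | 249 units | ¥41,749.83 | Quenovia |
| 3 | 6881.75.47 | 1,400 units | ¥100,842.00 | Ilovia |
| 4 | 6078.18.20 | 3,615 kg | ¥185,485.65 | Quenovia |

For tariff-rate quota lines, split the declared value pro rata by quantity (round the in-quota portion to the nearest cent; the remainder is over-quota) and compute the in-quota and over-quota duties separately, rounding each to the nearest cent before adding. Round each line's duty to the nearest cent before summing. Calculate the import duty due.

Line 1 (5432.70.13, Junena, 1,343 units, ¥26,994.30):
Base rate for 5432.70.13 is 5.5% + ¥0.28/unit.
Origin Junena qualifies under the Eriesta–Junena agreement and 5432.70.13 is covered: preferential rate 2.5% applies instead.
Duty = ¥26,994.30 × 2.5% = ¥674.86.
Line 2 (4230.50.68, Quenovia, 249 units, ¥41,749.83):
Code 4230.50.68 is under a tariff-rate quota (threshold 153 units). In-quota: 153 units at 6.5%; over-quota: 96 units at 22.5%.
Pro-rata value split: in-quota = ¥41,749.83 × 153/249 = ¥25,653.51; over-quota = ¥41,749.83 − ¥25,653.51 = ¥16,096.32.
In-quota duty = ¥25,653.51 × 6.5% = ¥1,667.48. Over-quota duty = ¥16,096.32 × 22.5% = ¥3,621.67.
Line duty = ¥1,667.48 + ¥3,621.67 = ¥5,289.15.
Line 3 (6881.75.47, Ilovia, 1,400 units, ¥100,842.00):
Base rate for 6881.75.47 is 27%.
6881.75.47 has an FTA preferential rate, but origin Ilovia is not Junena; base rate stands.
Additional duty on 6881.75.47 from Ilovia: +48.9%. Applied ad valorem rate: 27% + 48.9% = 75.9%.
Duty = ¥100,842.00 × 75.9% = ¥76,539.08.
Line 4 (6078.18.20, Quenovia, 3,615 kg, ¥185,485.65):
Base rate for 6078.18.20 is 15%.
The additional-duty order on 6078.18.20 targets Ilovia, not Quenovia; it does not apply.
Duty = ¥185,485.65 × 15% = ¥27,822.85.
Total = ¥674.86 + ¥5,289.15 + ¥76,539.08 + ¥27,822.85 = ¥110,325.94.

¥110,325.94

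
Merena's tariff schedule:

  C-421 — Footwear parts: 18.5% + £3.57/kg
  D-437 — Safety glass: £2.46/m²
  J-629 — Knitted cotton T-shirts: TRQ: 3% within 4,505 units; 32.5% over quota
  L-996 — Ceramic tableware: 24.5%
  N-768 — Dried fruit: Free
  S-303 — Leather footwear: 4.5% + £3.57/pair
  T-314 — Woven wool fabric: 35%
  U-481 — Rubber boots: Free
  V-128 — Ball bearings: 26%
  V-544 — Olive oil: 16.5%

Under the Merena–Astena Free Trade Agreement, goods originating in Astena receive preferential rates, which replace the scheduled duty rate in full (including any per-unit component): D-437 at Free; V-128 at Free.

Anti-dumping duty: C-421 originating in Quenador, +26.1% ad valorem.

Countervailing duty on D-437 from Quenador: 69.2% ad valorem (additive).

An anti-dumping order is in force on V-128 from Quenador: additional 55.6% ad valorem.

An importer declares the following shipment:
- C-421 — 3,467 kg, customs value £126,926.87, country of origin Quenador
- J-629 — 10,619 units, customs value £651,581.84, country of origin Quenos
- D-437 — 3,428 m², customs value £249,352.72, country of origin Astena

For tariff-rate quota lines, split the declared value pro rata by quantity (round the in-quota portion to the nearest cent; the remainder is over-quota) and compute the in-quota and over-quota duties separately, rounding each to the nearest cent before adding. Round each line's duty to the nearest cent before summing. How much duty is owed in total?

Line 1 (C-421, Quenador, 3,467 kg, £126,926.87):
Base rate for C-421 is 18.5% + £3.57/kg.
Additional duty on C-421 from Quenador: +26.1%. Applied ad valorem rate: 18.5% + 26.1% = 44.6%.
Duty = £126,926.87 × 44.6% + 3,467 × £3.57 = £68,986.57.
Line 2 (J-629, Quenos, 10,619 units, £651,581.84):
Code J-629 is under a tariff-rate quota (threshold 4,505 units). In-quota: 4,505 units at 3%; over-quota: 6,114 units at 32.5%.
Pro-rata value split: in-quota = £651,581.84 × 4,505/10,619 = £276,426.80; over-quota = £651,581.84 − £276,426.80 = £375,155.04.
In-quota duty = £276,426.80 × 3% = £8,292.80. Over-quota duty = £375,155.04 × 32.5% = £121,925.39.
Line duty = £8,292.80 + £121,925.39 = £130,218.19.
Line 3 (D-437, Astena, 3,428 m², £249,352.72):
Base rate for D-437 is £2.46/m².
Origin Astena qualifies under the Merena–Astena agreement and D-437 is covered: preferential rate Free applies instead.
The additional-duty order on D-437 targets Quenador, not Astena; it does not apply.
Duty = £249,352.72 × 0% = £0.00.
Total = £68,986.57 + £130,218.19 + £0.00 = £199,204.76.

£199,204.76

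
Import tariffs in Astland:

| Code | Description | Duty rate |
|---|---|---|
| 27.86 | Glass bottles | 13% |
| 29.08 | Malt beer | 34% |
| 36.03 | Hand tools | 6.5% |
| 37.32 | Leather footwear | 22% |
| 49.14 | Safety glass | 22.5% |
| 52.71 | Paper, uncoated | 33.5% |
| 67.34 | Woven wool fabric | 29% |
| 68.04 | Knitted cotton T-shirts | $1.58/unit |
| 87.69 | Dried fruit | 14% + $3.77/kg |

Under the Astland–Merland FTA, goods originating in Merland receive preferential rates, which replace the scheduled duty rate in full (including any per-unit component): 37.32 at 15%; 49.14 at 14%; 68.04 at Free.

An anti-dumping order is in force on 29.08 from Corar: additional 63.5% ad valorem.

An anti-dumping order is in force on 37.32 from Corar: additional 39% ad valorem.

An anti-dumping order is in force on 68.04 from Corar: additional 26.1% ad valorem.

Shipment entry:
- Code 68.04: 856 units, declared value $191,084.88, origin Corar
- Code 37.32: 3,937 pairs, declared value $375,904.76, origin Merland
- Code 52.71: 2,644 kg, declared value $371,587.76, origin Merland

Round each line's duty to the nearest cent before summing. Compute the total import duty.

$232,093.24

Line 1 (68.04, Corar, 856 units, $191,084.88):
Base rate for 68.04 is $1.58/unit.
68.04 has an FTA preferential rate, but origin Corar is not Merland; base rate stands.
Additional duty on 68.04 from Corar: +26.1% ad valorem. Applied ad valorem rate = 26.1%.
Duty = $191,084.88 × 26.1% + 856 × $1.58 = $51,225.63.
Line 2 (37.32, Merland, 3,937 pairs, $375,904.76):
Base rate for 37.32 is 22%.
Origin Merland qualifies under the Astland–Merland agreement and 37.32 is covered: preferential rate 15% applies instead.
The additional-duty order on 37.32 targets Corar, not Merland; it does not apply.
Duty = $375,904.76 × 15% = $56,385.71.
Line 3 (52.71, Merland, 2,644 kg, $371,587.76):
Base rate for 52.71 is 33.5%.
Origin Merland is the FTA partner but 52.71 is not on the preference list; base rate stands.
Duty = $371,587.76 × 33.5% = $124,481.90.
Total = $51,225.63 + $56,385.71 + $124,481.90 = $232,093.24.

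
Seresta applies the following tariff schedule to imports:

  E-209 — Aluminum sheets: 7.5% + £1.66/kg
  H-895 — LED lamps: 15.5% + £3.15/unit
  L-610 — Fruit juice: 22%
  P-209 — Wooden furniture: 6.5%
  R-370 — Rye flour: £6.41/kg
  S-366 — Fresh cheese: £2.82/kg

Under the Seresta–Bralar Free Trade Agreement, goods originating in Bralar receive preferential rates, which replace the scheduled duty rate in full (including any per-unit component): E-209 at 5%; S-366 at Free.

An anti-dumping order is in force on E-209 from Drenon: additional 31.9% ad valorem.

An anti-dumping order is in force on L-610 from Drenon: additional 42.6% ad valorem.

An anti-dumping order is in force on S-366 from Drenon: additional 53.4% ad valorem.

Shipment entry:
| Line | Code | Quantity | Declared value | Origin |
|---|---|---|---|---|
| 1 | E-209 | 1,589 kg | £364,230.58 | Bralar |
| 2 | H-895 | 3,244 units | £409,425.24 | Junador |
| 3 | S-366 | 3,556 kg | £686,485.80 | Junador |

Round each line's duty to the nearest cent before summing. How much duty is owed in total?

Line 1 (E-209, Bralar, 1,589 kg, £364,230.58):
Base rate for E-209 is 7.5% + £1.66/kg.
Origin Bralar qualifies under the Seresta–Bralar agreement and E-209 is covered: preferential rate 5% applies instead.
The additional-duty order on E-209 targets Drenon, not Bralar; it does not apply.
Duty = £364,230.58 × 5% = £18,211.53.
Line 2 (H-895, Junador, 3,244 units, £409,425.24):
Base rate for H-895 is 15.5% + £3.15/unit.
Duty = £409,425.24 × 15.5% + 3,244 × £3.15 = £73,679.51.
Line 3 (S-366, Junador, 3,556 kg, £686,485.80):
Base rate for S-366 is £2.82/kg.
S-366 has an FTA preferential rate, but origin Junador is not Bralar; base rate stands.
The additional-duty order on S-366 targets Drenon, not Junador; it does not apply.
Duty = 3,556 × £2.82 = £10,027.92.
Total = £18,211.53 + £73,679.51 + £10,027.92 = £101,918.96.

£101,918.96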